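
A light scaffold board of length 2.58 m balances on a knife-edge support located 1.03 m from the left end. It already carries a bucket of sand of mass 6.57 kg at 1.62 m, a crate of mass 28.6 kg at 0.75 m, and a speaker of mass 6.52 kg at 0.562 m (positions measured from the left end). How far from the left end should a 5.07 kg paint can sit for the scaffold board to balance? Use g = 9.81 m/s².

About the knife-edge support (at 1.03 m from the left end):
Bucket of sand: 6.57 × 9.81 = 64.45 N down at 1.62 m → arm 0.59 m, τ = 64.45 × 0.59 = 38.03 N·m clockwise.
Crate: 28.6 × 9.81 = 280.6 N down at 0.75 m → arm 0.28 m, τ = 280.6 × 0.28 = 78.57 N·m counterclockwise.
Speaker: 6.52 × 9.81 = 63.96 N down at 0.562 m → arm 0.468 m, τ = 63.96 × 0.468 = 29.93 N·m counterclockwise.
Net moment of existing loads = 70.47 N·m counterclockwise.
The paint can weighs 5.07 × 9.81 = 49.74 N and must supply an equal clockwise moment, so its lever arm about the knife-edge support is 70.47 / 49.74 = 1.42 m.
That puts it at 1.03 + 1.42 = 2.45 m from the left end.

x ≈ 2.45 m from the left end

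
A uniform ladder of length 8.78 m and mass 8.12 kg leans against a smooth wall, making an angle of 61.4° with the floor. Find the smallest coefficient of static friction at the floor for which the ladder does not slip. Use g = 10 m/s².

μ_min ≈ 0.273

Choose the foot of the ladder as the axis so the floor normal and friction both act there and drop out.
Ladder weight 8.12×10 = 81.2 N acts at 4.39 m along the ladder; its horizontal arm is 4.39·cos61.4° = 2.101 m → τ = 170.6 N·m clockwise.
Wall normal N acts horizontally at the top; its moment arm is the height L sinθ = 8.78·sin61.4° = 7.709 m, counterclockwise.
Στ = 0 ⇒ N × 7.709 = 170.6 ⇒ N = 22.13 N.
ΣFx = 0 ⇒ f = N_wall = 22.13 N. ΣFy = 0 ⇒ N_floor = 81.2 N.
μ_min = f / N_floor = 22.13 / 81.2 = 0.273.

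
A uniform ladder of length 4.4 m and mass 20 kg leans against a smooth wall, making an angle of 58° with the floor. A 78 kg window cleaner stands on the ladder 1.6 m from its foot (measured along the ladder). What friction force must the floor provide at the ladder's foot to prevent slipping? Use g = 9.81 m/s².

f ≈ 235 N

About the foot of the ladder:
Ladder weight 20×9.81 = 196.2 N acts at 2.2 m along the ladder; its horizontal arm is 2.2·cos58° = 1.166 m → τ = 228.8 N·m clockwise.
Window cleaner: 78×9.81 = 765.2 N at 1.6 m → arm 0.8479 m → τ = 648.8 N·m clockwise.
Wall normal N acts horizontally at the top; its moment arm is the height L sinθ = 4.4·sin58° = 3.731 m, counterclockwise.
For rotational equilibrium, N × 3.731 = 877.6, so N = 235 N.
ΣFx = 0: friction at the foot balances the wall's push, so f = N_wall = 235 N.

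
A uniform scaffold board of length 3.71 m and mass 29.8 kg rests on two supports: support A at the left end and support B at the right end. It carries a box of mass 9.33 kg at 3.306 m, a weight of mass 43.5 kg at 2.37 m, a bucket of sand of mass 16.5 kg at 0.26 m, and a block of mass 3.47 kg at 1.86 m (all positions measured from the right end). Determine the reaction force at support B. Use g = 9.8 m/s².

R_B ≈ 477 N

Choose support A as the axis so its reaction then has zero moment arm.
Beam weight: 29.8 × 9.8 = 292 N down at 1.855 m → arm 1.855 m, τ = 292 × 1.855 = 541.7 N·m clockwise.
Box: 9.33 × 9.8 = 91.43 N down at 3.306 m → arm 0.404 m, τ = 91.43 × 0.404 = 36.94 N·m clockwise.
Weight: 43.5 × 9.8 = 426.3 N down at 2.37 m → arm 1.34 m, τ = 426.3 × 1.34 = 571.2 N·m clockwise.
Bucket of sand: 16.5 × 9.8 = 161.7 N down at 0.26 m → arm 3.45 m, τ = 161.7 × 3.45 = 557.9 N·m clockwise.
Block: 3.47 × 9.8 = 34.01 N down at 1.86 m → arm 1.85 m, τ = 34.01 × 1.85 = 62.92 N·m clockwise.
Net load moment about support A = 1771 N·m clockwise.
Reaction R at support B is upward at 0 m, arm 3.71 m → moment R × 3.71 counterclockwise.
Setting net torque to zero: R × 3.71 = 1771 → R = 477 N.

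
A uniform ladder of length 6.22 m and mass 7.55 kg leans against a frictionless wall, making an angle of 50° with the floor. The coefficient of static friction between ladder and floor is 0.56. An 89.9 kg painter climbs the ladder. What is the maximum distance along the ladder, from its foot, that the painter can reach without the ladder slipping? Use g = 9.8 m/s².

d ≈ 4.24 m

Choose the foot of the ladder as the axis so the floor normal and friction both act there and drop out.
Ladder weight 7.55×9.8 = 73.99 N acts at 3.11 m along the ladder; its horizontal arm is 3.11·cos50° = 1.999 m → τ = 147.9 N·m clockwise.
Painter weight 89.9×9.8 = 881 N at distance d → arm d·cos50° → τ = 881·d·0.6428 clockwise.
Wall normal N at the top has arm L sinθ = 4.765 m counterclockwise, so Στ = 0 gives N·4.765 = 147.9 + 566.3·d.
ΣFy = 0 ⇒ N_floor = 955 N, so the maximum friction is μ_s·N_floor = 0.56×955 = 534.8 N. ΣFx = 0 ⇒ N_wall = f, so at the slipping point N = 534.8 N.
Substituting: 534.8×4.765 = 147.9 + 566.3·d ⇒ d = (2548 − 147.9) / 566.3 = 4.24 m.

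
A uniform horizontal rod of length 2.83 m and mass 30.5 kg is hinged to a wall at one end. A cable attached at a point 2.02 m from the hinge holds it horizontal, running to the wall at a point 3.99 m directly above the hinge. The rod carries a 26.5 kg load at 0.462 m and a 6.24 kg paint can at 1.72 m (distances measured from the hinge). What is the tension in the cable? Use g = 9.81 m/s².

T ≈ 360 N

Sum moments about the hinge (the unknown hinge reaction has zero arm there).
Beam weight: 30.5 × 9.81 = 299.2 N down at 1.415 m → arm 1.415 m, τ = 299.2 × 1.415 = 423.4 N·m clockwise.
Load: 26.5 × 9.81 = 260 N down at 0.462 m → arm 0.462 m, τ = 260 × 0.462 = 120.1 N·m clockwise.
Paint can: 6.24 × 9.81 = 61.21 N down at 1.72 m → arm 1.72 m, τ = 61.21 × 1.72 = 105.3 N·m clockwise.
Total clockwise load moment = 648.8 N·m.
The cable tension T acts at 2.02 m; only its component perpendicular to the rod, T sinθ, produces torque. sinθ = h/√(h²+d²) = 3.99/√(3.99²+2.02²) = 0.8922.
Balancing moments: T × 2.02 × 0.8922 = 648.8, giving T = 648.8 / 1.802 = 360 N.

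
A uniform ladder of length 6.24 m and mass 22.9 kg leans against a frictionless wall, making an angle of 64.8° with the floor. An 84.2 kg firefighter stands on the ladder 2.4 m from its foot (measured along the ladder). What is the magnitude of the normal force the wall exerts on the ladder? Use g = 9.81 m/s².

About the foot of the ladder:
Ladder weight 22.9×9.81 = 224.6 N acts at 3.12 m along the ladder; its horizontal arm is 3.12·cos64.8° = 1.328 m → τ = 298.3 N·m clockwise.
Firefighter: 84.2×9.81 = 826 N at 2.4 m → arm 1.022 m → τ = 844.2 N·m clockwise.
Wall normal N acts horizontally at the top; its moment arm is the height L sinθ = 6.24·sin64.8° = 5.646 m, counterclockwise.
Στ = 0 ⇒ N × 5.646 = 1142 ⇒ N = 202 N.

N_wall ≈ 202 N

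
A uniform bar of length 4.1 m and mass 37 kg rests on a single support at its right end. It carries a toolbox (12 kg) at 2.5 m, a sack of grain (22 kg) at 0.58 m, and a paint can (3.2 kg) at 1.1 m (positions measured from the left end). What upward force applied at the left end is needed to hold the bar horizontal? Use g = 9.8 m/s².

Sum moments about the right end (the unknown pivot reaction has zero arm there).
Beam weight: 37 × 9.8 = 362.6 N down at 2.05 m → arm 2.05 m, τ = 362.6 × 2.05 = 743.3 N·m counterclockwise.
Toolbox: 12 × 9.8 = 117.6 N down at 2.5 m → arm 1.6 m, τ = 117.6 × 1.6 = 188.2 N·m counterclockwise.
Sack of grain: 22 × 9.8 = 215.6 N down at 0.58 m → arm 3.52 m, τ = 215.6 × 3.52 = 758.9 N·m counterclockwise.
Paint can: 3.2 × 9.8 = 31.36 N down at 1.1 m → arm 3 m, τ = 31.36 × 3 = 94.08 N·m counterclockwise.
Net moment of the loads = 1784 N·m counterclockwise.
The upward force F acts at the left end, arm 4.1 m, giving F × 4.1 clockwise.
For rotational equilibrium, F × 4.1 = 1784, so F = 1784 / 4.1 = 435 N.

F ≈ 435 N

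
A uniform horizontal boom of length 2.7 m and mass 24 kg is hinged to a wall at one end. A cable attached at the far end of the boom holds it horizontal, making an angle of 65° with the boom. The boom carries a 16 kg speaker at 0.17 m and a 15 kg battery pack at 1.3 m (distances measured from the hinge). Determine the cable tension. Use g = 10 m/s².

T ≈ 223 N

Choose the hinge as the axis so the unknown hinge reaction has zero arm there.
Beam weight: 24 × 10 = 240 N down at 1.35 m → arm 1.35 m, τ = 240 × 1.35 = 324 N·m clockwise.
Speaker: 16 × 10 = 160 N down at 0.17 m → arm 0.17 m, τ = 160 × 0.17 = 27.2 N·m clockwise.
Battery pack: 15 × 10 = 150 N down at 1.3 m → arm 1.3 m, τ = 150 × 1.3 = 195 N·m clockwise.
Total clockwise load moment = 546.2 N·m.
The cable tension T acts at 2.7 m; only its component perpendicular to the boom, T sinθ, produces torque. sin 65° = 0.9063.
For rotational equilibrium, T × 2.7 × 0.9063 = 546.2, so T = 546.2 / 2.447 = 223 N.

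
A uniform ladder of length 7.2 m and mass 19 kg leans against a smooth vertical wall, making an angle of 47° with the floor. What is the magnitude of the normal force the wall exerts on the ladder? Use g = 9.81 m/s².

Taking torques about the foot of the ladder:
Ladder weight 19×9.81 = 186.4 N acts at 3.6 m along the ladder; its horizontal arm is 3.6·cos47° = 2.455 m → τ = 457.6 N·m clockwise.
Wall normal N acts horizontally at the top; its moment arm is the height L sinθ = 7.2·sin47° = 5.266 m, counterclockwise.
Balancing moments: N × 5.266 = 457.6, giving N = 86.9 N.

N_wall ≈ 86.9 N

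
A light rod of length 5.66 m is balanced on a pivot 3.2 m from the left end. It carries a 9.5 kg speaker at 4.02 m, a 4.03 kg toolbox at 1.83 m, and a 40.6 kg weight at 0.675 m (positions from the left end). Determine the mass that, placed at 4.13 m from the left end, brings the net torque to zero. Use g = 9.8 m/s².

m ≈ 108 kg

Choose the pivot (at 3.2 m from the left end) as the axis so the support reaction has zero arm there.
Speaker: 9.5 × 9.8 = 93.1 N down at 4.02 m → arm 0.82 m, τ = 93.1 × 0.82 = 76.34 N·m clockwise.
Toolbox: 4.03 × 9.8 = 39.49 N down at 1.83 m → arm 1.37 m, τ = 39.49 × 1.37 = 54.1 N·m counterclockwise.
Weight: 40.6 × 9.8 = 397.9 N down at 0.675 m → arm 2.525 m, τ = 397.9 × 2.525 = 1005 N·m counterclockwise.
Net moment of known loads = 982.8 N·m counterclockwise.
An unknown mass m at 4.13 m has arm 0.93 m; its moment is m·g·0.93 clockwise.
Στ = 0 ⇒ m × 9.8 × 0.93 = 982.8 ⇒ m = 982.8 / (9.8 × 0.93) = 108 kg.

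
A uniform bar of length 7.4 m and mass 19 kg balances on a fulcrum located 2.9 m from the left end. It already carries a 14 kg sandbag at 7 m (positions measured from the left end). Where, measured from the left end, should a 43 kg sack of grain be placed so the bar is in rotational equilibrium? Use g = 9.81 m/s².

x ≈ 1.21 m from the left end

Sum moments about the fulcrum (at 2.9 m from the left end) (the support reaction has zero arm there).
Beam weight: 19 × 9.81 = 186.4 N down at 3.7 m → arm 0.8 m, τ = 186.4 × 0.8 = 149.1 N·m clockwise.
Sandbag: 14 × 9.81 = 137.3 N down at 7 m → arm 4.1 m, τ = 137.3 × 4.1 = 562.9 N·m clockwise.
Net moment of existing loads = 712 N·m clockwise.
The sack of grain weighs 43 × 9.81 = 421.8 N and must supply an equal counterclockwise moment, so its lever arm about the fulcrum is 712 / 421.8 = 1.69 m.
That puts it at 2.9 − 1.69 = 1.21 m from the left end.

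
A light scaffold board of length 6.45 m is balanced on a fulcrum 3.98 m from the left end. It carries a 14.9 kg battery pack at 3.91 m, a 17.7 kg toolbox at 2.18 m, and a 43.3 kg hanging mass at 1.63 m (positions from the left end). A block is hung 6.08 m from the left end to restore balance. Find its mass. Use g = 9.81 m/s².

Choose the fulcrum (at 3.98 m from the left end) as the axis so the support reaction has zero arm there.
Battery pack: 14.9 × 9.81 = 146.2 N down at 3.91 m → arm 0.07 m, τ = 146.2 × 0.07 = 10.23 N·m counterclockwise.
Toolbox: 17.7 × 9.81 = 173.6 N down at 2.18 m → arm 1.8 m, τ = 173.6 × 1.8 = 312.5 N·m counterclockwise.
Hanging mass: 43.3 × 9.81 = 424.8 N down at 1.63 m → arm 2.35 m, τ = 424.8 × 2.35 = 998.3 N·m counterclockwise.
Net moment of known loads = 1321 N·m counterclockwise.
An unknown mass m at 6.08 m has arm 2.1 m; its moment is m·g·2.1 clockwise.
For rotational equilibrium, m × 9.81 × 2.1 = 1321, so m = 1321 / (9.81 × 2.1) = 64.1 kg.

m ≈ 64.1 kg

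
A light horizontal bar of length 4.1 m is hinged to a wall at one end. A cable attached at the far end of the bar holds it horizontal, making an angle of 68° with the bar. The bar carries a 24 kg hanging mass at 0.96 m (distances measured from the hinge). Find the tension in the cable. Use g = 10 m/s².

T ≈ 60.6 N

Taking torques about the hinge:
Hanging mass: 24 × 10 = 240 N down at 0.96 m → arm 0.96 m, τ = 240 × 0.96 = 230.4 N·m clockwise.
Total clockwise load moment = 230.4 N·m.
The cable tension T acts at 4.1 m; only its component perpendicular to the bar, T sinθ, produces torque. sin 68° = 0.9272.
Setting net torque to zero: T × 4.1 × 0.9272 = 230.4 → T = 230.4 / 3.802 = 60.6 N.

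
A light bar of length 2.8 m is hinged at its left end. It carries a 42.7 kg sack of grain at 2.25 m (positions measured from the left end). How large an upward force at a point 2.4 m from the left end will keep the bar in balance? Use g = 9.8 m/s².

F ≈ 392 N

Sum moments about the left end (the unknown pivot reaction has zero arm there).
Sack of grain: 42.7 × 9.8 = 418.5 N down at 2.25 m → arm 2.25 m, τ = 418.5 × 2.25 = 941.6 N·m clockwise.
Net moment of the loads = 941.6 N·m clockwise.
The upward force F acts at a point 2.4 m from the left end, arm 2.4 m, giving F × 2.4 counterclockwise.
For rotational equilibrium, F × 2.4 = 941.6, so F = 941.6 / 2.4 = 392 N.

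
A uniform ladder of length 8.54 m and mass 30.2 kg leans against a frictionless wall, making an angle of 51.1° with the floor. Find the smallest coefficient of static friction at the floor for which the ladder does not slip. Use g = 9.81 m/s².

Taking torques about the foot of the ladder:
Ladder weight 30.2×9.81 = 296.3 N acts at 4.27 m along the ladder; its horizontal arm is 4.27·cos51.1° = 2.681 m → τ = 794.4 N·m clockwise.
Wall normal N acts horizontally at the top; its moment arm is the height L sinθ = 8.54·sin51.1° = 6.646 m, counterclockwise.
For rotational equilibrium, N × 6.646 = 794.4, so N = 119.5 N.
ΣFx = 0 ⇒ f = N_wall = 119.5 N. ΣFy = 0 ⇒ N_floor = 296.3 N.
μ_min = f / N_floor = 119.5 / 296.3 = 0.403.

μ_min ≈ 0.403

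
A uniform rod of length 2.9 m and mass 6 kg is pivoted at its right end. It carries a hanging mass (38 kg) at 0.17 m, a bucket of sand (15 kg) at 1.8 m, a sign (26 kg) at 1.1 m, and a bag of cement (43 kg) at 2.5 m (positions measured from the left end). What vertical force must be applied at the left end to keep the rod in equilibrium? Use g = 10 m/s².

Take moments about the right end.
Beam weight: 6 × 10 = 60 N down at 1.45 m → arm 1.45 m, τ = 60 × 1.45 = 87 N·m counterclockwise.
Hanging mass: 38 × 10 = 380 N down at 0.17 m → arm 2.73 m, τ = 380 × 2.73 = 1037 N·m counterclockwise.
Bucket of sand: 15 × 10 = 150 N down at 1.8 m → arm 1.1 m, τ = 150 × 1.1 = 165 N·m counterclockwise.
Sign: 26 × 10 = 260 N down at 1.1 m → arm 1.8 m, τ = 260 × 1.8 = 468 N·m counterclockwise.
Bag of cement: 43 × 10 = 430 N down at 2.5 m → arm 0.4 m, τ = 430 × 0.4 = 172 N·m counterclockwise.
Net moment of the loads = 1929 N·m counterclockwise.
The upward force F acts at the left end, arm 2.9 m, giving F × 2.9 clockwise.
For rotational equilibrium, F × 2.9 = 1929, so F = 1929 / 2.9 = 665 N.

F ≈ 665 N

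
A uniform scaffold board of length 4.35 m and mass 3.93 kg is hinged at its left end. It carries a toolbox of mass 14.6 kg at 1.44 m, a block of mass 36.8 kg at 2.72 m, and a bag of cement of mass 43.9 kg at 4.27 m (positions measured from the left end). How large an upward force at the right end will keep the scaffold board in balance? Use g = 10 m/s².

F ≈ 729 N

Take moments about the left end.
Beam weight: 3.93 × 10 = 39.3 N down at 2.175 m → arm 2.175 m, τ = 39.3 × 2.175 = 85.48 N·m clockwise.
Toolbox: 14.6 × 10 = 146 N down at 1.44 m → arm 1.44 m, τ = 146 × 1.44 = 210.2 N·m clockwise.
Block: 36.8 × 10 = 368 N down at 2.72 m → arm 2.72 m, τ = 368 × 2.72 = 1001 N·m clockwise.
Bag of cement: 43.9 × 10 = 439 N down at 4.27 m → arm 4.27 m, τ = 439 × 4.27 = 1875 N·m clockwise.
Net moment of the loads = 3172 N·m clockwise.
The upward force F acts at the right end, arm 4.35 m, giving F × 4.35 counterclockwise.
For rotational equilibrium, F × 4.35 = 3172, so F = 3172 / 4.35 = 729 N.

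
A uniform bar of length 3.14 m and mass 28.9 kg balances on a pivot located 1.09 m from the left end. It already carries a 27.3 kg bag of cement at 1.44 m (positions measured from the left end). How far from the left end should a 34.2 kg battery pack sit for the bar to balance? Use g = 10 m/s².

Sum moments about the pivot (at 1.09 m from the left end) (the support reaction has zero arm there).
Beam weight: 28.9 × 10 = 289 N down at 1.57 m → arm 0.48 m, τ = 289 × 0.48 = 138.7 N·m clockwise.
Bag of cement: 27.3 × 10 = 273 N down at 1.44 m → arm 0.35 m, τ = 273 × 0.35 = 95.55 N·m clockwise.
Net moment of existing loads = 234.2 N·m clockwise.
The battery pack weighs 34.2 × 10 = 342 N and must supply an equal counterclockwise moment, so its lever arm about the pivot is 234.2 / 342 = 0.685 m.
That puts it at 1.09 − 0.685 = 0.405 m from the left end.

x ≈ 0.405 m from the left end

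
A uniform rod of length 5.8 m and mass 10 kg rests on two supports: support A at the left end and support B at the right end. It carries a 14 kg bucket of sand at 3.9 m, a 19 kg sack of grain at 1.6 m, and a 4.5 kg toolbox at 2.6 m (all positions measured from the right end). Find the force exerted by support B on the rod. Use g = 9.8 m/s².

Take moments about support A.
Beam weight: 10 × 9.8 = 98 N down at 2.9 m → arm 2.9 m, τ = 98 × 2.9 = 284.2 N·m clockwise.
Bucket of sand: 14 × 9.8 = 137.2 N down at 3.9 m → arm 1.9 m, τ = 137.2 × 1.9 = 260.7 N·m clockwise.
Sack of grain: 19 × 9.8 = 186.2 N down at 1.6 m → arm 4.2 m, τ = 186.2 × 4.2 = 782 N·m clockwise.
Toolbox: 4.5 × 9.8 = 44.1 N down at 2.6 m → arm 3.2 m, τ = 44.1 × 3.2 = 141.1 N·m clockwise.
Net load moment about support A = 1468 N·m clockwise.
Reaction R at support B is upward at 0 m, arm 5.8 m → moment R × 5.8 counterclockwise.
Στ = 0 ⇒ R × 5.8 = 1468 ⇒ R = 253 N.

R_B ≈ 253 N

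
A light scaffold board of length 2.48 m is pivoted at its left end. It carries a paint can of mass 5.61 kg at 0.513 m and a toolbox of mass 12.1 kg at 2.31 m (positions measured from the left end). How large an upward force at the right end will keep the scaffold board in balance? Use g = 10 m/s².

Choose the left end as the axis so the unknown pivot reaction has zero arm there.
Paint can: 5.61 × 10 = 56.1 N down at 0.513 m → arm 0.513 m, τ = 56.1 × 0.513 = 28.78 N·m clockwise.
Toolbox: 12.1 × 10 = 121 N down at 2.31 m → arm 2.31 m, τ = 121 × 2.31 = 279.5 N·m clockwise.
Net moment of the loads = 308.3 N·m clockwise.
The upward force F acts at the right end, arm 2.48 m, giving F × 2.48 counterclockwise.
For rotational equilibrium, F × 2.48 = 308.3, so F = 308.3 / 2.48 = 124 N.

F ≈ 124 N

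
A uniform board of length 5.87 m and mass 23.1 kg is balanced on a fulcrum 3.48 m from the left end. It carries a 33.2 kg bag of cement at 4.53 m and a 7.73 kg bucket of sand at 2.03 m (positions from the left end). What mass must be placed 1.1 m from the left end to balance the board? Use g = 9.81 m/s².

Take moments about the fulcrum (at 3.48 m from the left end).
Beam weight: 23.1 × 9.81 = 226.6 N down at 2.935 m → arm 0.545 m, τ = 226.6 × 0.545 = 123.5 N·m counterclockwise.
Bag of cement: 33.2 × 9.81 = 325.7 N down at 4.53 m → arm 1.05 m, τ = 325.7 × 1.05 = 342 N·m clockwise.
Bucket of sand: 7.73 × 9.81 = 75.83 N down at 2.03 m → arm 1.45 m, τ = 75.83 × 1.45 = 110 N·m counterclockwise.
Net moment of known loads = 108.5 N·m clockwise.
An unknown mass m at 1.1 m has arm 2.38 m; its moment is m·g·2.38 counterclockwise.
Στ = 0 ⇒ m × 9.81 × 2.38 = 108.5 ⇒ m = 108.5 / (9.81 × 2.38) = 4.65 kg.

m ≈ 4.65 kg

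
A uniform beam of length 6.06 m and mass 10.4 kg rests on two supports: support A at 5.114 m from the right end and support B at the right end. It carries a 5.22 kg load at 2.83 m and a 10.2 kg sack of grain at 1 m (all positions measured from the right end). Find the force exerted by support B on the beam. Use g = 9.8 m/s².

Take moments about support A.
Beam weight: 10.4 × 9.8 = 101.9 N down at 3.03 m → arm 2.084 m, τ = 101.9 × 2.084 = 212.4 N·m clockwise.
Load: 5.22 × 9.8 = 51.16 N down at 2.83 m → arm 2.284 m, τ = 51.16 × 2.284 = 116.8 N·m clockwise.
Sack of grain: 10.2 × 9.8 = 99.96 N down at 1 m → arm 4.114 m, τ = 99.96 × 4.114 = 411.2 N·m clockwise.
Net load moment about support A = 740.4 N·m clockwise.
Reaction R at support B is upward at 0 m, arm 5.114 m → moment R × 5.114 counterclockwise.
Setting net torque to zero: R × 5.114 = 740.4 → R = 145 N.

R_B ≈ 145 N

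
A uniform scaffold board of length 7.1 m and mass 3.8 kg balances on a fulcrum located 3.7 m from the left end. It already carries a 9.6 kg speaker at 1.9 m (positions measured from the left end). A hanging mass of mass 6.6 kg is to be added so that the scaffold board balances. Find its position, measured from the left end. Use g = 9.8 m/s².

x ≈ 6.4 m from the left end

About the fulcrum (at 3.7 m from the left end):
Beam weight: 3.8 × 9.8 = 37.24 N down at 3.55 m → arm 0.15 m, τ = 37.24 × 0.15 = 5.586 N·m counterclockwise.
Speaker: 9.6 × 9.8 = 94.08 N down at 1.9 m → arm 1.8 m, τ = 94.08 × 1.8 = 169.3 N·m counterclockwise.
Net moment of existing loads = 174.9 N·m counterclockwise.
The hanging mass weighs 6.6 × 9.8 = 64.68 N and must supply an equal clockwise moment, so its lever arm about the fulcrum is 174.9 / 64.68 = 2.7 m.
That puts it at 3.7 + 2.7 = 6.4 m from the left end.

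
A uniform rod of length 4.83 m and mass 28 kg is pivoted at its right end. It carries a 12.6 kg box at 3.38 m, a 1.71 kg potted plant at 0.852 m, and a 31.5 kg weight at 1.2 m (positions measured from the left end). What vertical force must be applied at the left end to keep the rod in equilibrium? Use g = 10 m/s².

Take moments about the right end.
Beam weight: 28 × 10 = 280 N down at 2.415 m → arm 2.415 m, τ = 280 × 2.415 = 676.2 N·m counterclockwise.
Box: 12.6 × 10 = 126 N down at 3.38 m → arm 1.45 m, τ = 126 × 1.45 = 182.7 N·m counterclockwise.
Potted plant: 1.71 × 10 = 17.1 N down at 0.852 m → arm 3.978 m, τ = 17.1 × 3.978 = 68.02 N·m counterclockwise.
Weight: 31.5 × 10 = 315 N down at 1.2 m → arm 3.63 m, τ = 315 × 3.63 = 1143 N·m counterclockwise.
Net moment of the loads = 2070 N·m counterclockwise.
The upward force F acts at the left end, arm 4.83 m, giving F × 4.83 clockwise.
For rotational equilibrium, F × 4.83 = 2070, so F = 2070 / 4.83 = 429 N.

F ≈ 429 N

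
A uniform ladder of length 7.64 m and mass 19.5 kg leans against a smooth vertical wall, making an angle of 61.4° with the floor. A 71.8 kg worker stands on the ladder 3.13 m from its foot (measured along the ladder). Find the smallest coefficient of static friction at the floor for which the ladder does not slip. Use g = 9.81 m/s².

Choose the foot of the ladder as the axis so the floor normal and friction both act there and drop out.
Ladder weight 19.5×9.81 = 191.3 N acts at 3.82 m along the ladder; its horizontal arm is 3.82·cos61.4° = 1.829 m → τ = 349.9 N·m clockwise.
Worker: 71.8×9.81 = 704.4 N at 3.13 m → arm 1.498 m → τ = 1055 N·m clockwise.
Wall normal N acts horizontally at the top; its moment arm is the height L sinθ = 7.64·sin61.4° = 6.708 m, counterclockwise.
Στ = 0 ⇒ N × 6.708 = 1405 ⇒ N = 209.5 N.
ΣFx = 0 ⇒ f = N_wall = 209.5 N. ΣFy = 0 ⇒ N_floor = 895.7 N.
μ_min = f / N_floor = 209.5 / 895.7 = 0.234.

μ_min ≈ 0.234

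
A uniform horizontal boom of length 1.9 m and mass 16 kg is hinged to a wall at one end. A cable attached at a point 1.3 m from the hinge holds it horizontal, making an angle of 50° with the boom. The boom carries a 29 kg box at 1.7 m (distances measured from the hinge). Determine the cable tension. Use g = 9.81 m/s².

T ≈ 635 N

Taking torques about the hinge:
Beam weight: 16 × 9.81 = 157 N down at 0.95 m → arm 0.95 m, τ = 157 × 0.95 = 149.2 N·m clockwise.
Box: 29 × 9.81 = 284.5 N down at 1.7 m → arm 1.7 m, τ = 284.5 × 1.7 = 483.6 N·m clockwise.
Total clockwise load moment = 632.8 N·m.
The cable tension T acts at 1.3 m; only its component perpendicular to the boom, T sinθ, produces torque. sin 50° = 0.766.
For rotational equilibrium, T × 1.3 × 0.766 = 632.8, so T = 632.8 / 0.9958 = 635 N.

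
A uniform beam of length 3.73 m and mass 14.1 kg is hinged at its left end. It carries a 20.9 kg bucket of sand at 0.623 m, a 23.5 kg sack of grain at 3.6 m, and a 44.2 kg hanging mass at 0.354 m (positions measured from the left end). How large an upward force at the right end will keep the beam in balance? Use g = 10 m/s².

F ≈ 374 N

Take moments about the left end.
Beam weight: 14.1 × 10 = 141 N down at 1.865 m → arm 1.865 m, τ = 141 × 1.865 = 263 N·m clockwise.
Bucket of sand: 20.9 × 10 = 209 N down at 0.623 m → arm 0.623 m, τ = 209 × 0.623 = 130.2 N·m clockwise.
Sack of grain: 23.5 × 10 = 235 N down at 3.6 m → arm 3.6 m, τ = 235 × 3.6 = 846 N·m clockwise.
Hanging mass: 44.2 × 10 = 442 N down at 0.354 m → arm 0.354 m, τ = 442 × 0.354 = 156.5 N·m clockwise.
Net moment of the loads = 1396 N·m clockwise.
The upward force F acts at the right end, arm 3.73 m, giving F × 3.73 counterclockwise.
For rotational equilibrium, F × 3.73 = 1396, so F = 1396 / 3.73 = 374 N.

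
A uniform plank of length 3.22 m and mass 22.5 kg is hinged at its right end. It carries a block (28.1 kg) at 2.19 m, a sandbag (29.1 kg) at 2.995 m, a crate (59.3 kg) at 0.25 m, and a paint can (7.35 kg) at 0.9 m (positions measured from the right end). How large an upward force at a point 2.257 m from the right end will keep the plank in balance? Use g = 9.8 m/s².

F ≈ 896 N

Sum moments about the right end (the unknown pivot reaction has zero arm there).
Beam weight: 22.5 × 9.8 = 220.5 N down at 1.61 m → arm 1.61 m, τ = 220.5 × 1.61 = 355 N·m counterclockwise.
Block: 28.1 × 9.8 = 275.4 N down at 2.19 m → arm 2.19 m, τ = 275.4 × 2.19 = 603.1 N·m counterclockwise.
Sandbag: 29.1 × 9.8 = 285.2 N down at 2.995 m → arm 2.995 m, τ = 285.2 × 2.995 = 854.2 N·m counterclockwise.
Crate: 59.3 × 9.8 = 581.1 N down at 0.25 m → arm 0.25 m, τ = 581.1 × 0.25 = 145.3 N·m counterclockwise.
Paint can: 7.35 × 9.8 = 72.03 N down at 0.9 m → arm 0.9 m, τ = 72.03 × 0.9 = 64.83 N·m counterclockwise.
Net moment of the loads = 2022 N·m counterclockwise.
The upward force F acts at a point 2.257 m from the right end, arm 2.257 m, giving F × 2.257 clockwise.
Setting net torque to zero: F × 2.257 = 2022 → F = 2022 / 2.257 = 896 N.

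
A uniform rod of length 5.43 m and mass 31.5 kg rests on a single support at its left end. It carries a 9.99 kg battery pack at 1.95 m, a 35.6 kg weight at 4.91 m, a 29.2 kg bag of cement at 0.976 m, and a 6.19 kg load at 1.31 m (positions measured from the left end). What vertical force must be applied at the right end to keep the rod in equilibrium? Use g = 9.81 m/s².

Choose the left end as the axis so the unknown pivot reaction has zero arm there.
Beam weight: 31.5 × 9.81 = 309 N down at 2.715 m → arm 2.715 m, τ = 309 × 2.715 = 838.9 N·m clockwise.
Battery pack: 9.99 × 9.81 = 98 N down at 1.95 m → arm 1.95 m, τ = 98 × 1.95 = 191.1 N·m clockwise.
Weight: 35.6 × 9.81 = 349.2 N down at 4.91 m → arm 4.91 m, τ = 349.2 × 4.91 = 1715 N·m clockwise.
Bag of cement: 29.2 × 9.81 = 286.5 N down at 0.976 m → arm 0.976 m, τ = 286.5 × 0.976 = 279.6 N·m clockwise.
Load: 6.19 × 9.81 = 60.72 N down at 1.31 m → arm 1.31 m, τ = 60.72 × 1.31 = 79.54 N·m clockwise.
Net moment of the loads = 3104 N·m clockwise.
The upward force F acts at the right end, arm 5.43 m, giving F × 5.43 counterclockwise.
For rotational equilibrium, F × 5.43 = 3104, so F = 3104 / 5.43 = 572 N.

F ≈ 572 N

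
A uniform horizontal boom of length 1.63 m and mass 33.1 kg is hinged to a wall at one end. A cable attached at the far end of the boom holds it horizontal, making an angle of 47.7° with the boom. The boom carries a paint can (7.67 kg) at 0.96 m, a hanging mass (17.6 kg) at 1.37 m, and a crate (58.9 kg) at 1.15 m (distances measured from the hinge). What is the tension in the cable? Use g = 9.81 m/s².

Choose the hinge as the axis so the unknown hinge reaction has zero arm there.
Beam weight: 33.1 × 9.81 = 324.7 N down at 0.815 m → arm 0.815 m, τ = 324.7 × 0.815 = 264.6 N·m clockwise.
Paint can: 7.67 × 9.81 = 75.24 N down at 0.96 m → arm 0.96 m, τ = 75.24 × 0.96 = 72.23 N·m clockwise.
Hanging mass: 17.6 × 9.81 = 172.7 N down at 1.37 m → arm 1.37 m, τ = 172.7 × 1.37 = 236.6 N·m clockwise.
Crate: 58.9 × 9.81 = 577.8 N down at 1.15 m → arm 1.15 m, τ = 577.8 × 1.15 = 664.5 N·m clockwise.
Total clockwise load moment = 1238 N·m.
The cable tension T acts at 1.63 m; only its component perpendicular to the boom, T sinθ, produces torque. sin 47.7° = 0.7396.
Balancing moments: T × 1.63 × 0.7396 = 1238, giving T = 1238 / 1.206 = 1030 N.

T ≈ 1030 N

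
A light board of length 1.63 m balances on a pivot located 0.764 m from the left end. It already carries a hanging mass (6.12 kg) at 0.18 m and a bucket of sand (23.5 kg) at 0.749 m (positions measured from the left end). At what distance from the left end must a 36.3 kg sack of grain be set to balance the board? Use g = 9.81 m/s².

x ≈ 0.872 m from the left end

About the pivot (at 0.764 m from the left end):
Hanging mass: 6.12 × 9.81 = 60.04 N down at 0.18 m → arm 0.584 m, τ = 60.04 × 0.584 = 35.06 N·m counterclockwise.
Bucket of sand: 23.5 × 9.81 = 230.5 N down at 0.749 m → arm 0.015 m, τ = 230.5 × 0.015 = 3.458 N·m counterclockwise.
Net moment of existing loads = 38.52 N·m counterclockwise.
The sack of grain weighs 36.3 × 9.81 = 356.1 N and must supply an equal clockwise moment, so its lever arm about the pivot is 38.52 / 356.1 = 0.108 m.
That puts it at 0.764 + 0.108 = 0.872 m from the left end.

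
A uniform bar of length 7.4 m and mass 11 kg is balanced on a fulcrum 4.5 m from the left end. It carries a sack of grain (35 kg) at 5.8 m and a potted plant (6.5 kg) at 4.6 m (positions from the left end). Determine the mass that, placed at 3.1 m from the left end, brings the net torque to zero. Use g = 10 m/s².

m ≈ 26.7 kg

Choose the fulcrum (at 4.5 m from the left end) as the axis so the support reaction has zero arm there.
Beam weight: 11 × 10 = 110 N down at 3.7 m → arm 0.8 m, τ = 110 × 0.8 = 88 N·m counterclockwise.
Sack of grain: 35 × 10 = 350 N down at 5.8 m → arm 1.3 m, τ = 350 × 1.3 = 455 N·m clockwise.
Potted plant: 6.5 × 10 = 65 N down at 4.6 m → arm 0.1 m, τ = 65 × 0.1 = 6.5 N·m clockwise.
Net moment of known loads = 373.5 N·m clockwise.
An unknown mass m at 3.1 m has arm 1.4 m; its moment is m·g·1.4 counterclockwise.
Στ = 0 ⇒ m × 10 × 1.4 = 373.5 ⇒ m = 373.5 / (10 × 1.4) = 26.7 kg.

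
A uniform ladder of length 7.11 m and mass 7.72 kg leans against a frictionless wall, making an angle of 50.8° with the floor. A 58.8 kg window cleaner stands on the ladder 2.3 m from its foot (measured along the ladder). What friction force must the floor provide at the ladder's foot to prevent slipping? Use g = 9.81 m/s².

f ≈ 183 N

Take moments about the foot of the ladder.
Ladder weight 7.72×9.81 = 75.73 N acts at 3.555 m along the ladder; its horizontal arm is 3.555·cos50.8° = 2.247 m → τ = 170.2 N·m clockwise.
Window cleaner: 58.8×9.81 = 576.8 N at 2.3 m → arm 1.454 m → τ = 838.7 N·m clockwise.
Wall normal N acts horizontally at the top; its moment arm is the height L sinθ = 7.11·sin50.8° = 5.51 m, counterclockwise.
Balancing moments: N × 5.51 = 1009, giving N = 183 N.
ΣFx = 0: friction at the foot balances the wall's push, so f = N_wall = 183 N.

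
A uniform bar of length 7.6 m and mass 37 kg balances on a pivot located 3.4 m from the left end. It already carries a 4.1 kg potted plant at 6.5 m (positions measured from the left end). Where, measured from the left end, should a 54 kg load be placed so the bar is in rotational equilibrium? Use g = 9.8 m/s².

x ≈ 2.89 m from the left end

Choose the pivot (at 3.4 m from the left end) as the axis so the support reaction has zero arm there.
Beam weight: 37 × 9.8 = 362.6 N down at 3.8 m → arm 0.4 m, τ = 362.6 × 0.4 = 145 N·m clockwise.
Potted plant: 4.1 × 9.8 = 40.18 N down at 6.5 m → arm 3.1 m, τ = 40.18 × 3.1 = 124.6 N·m clockwise.
Net moment of existing loads = 269.6 N·m clockwise.
The load weighs 54 × 9.8 = 529.2 N and must supply an equal counterclockwise moment, so its lever arm about the pivot is 269.6 / 529.2 = 0.509 m.
That puts it at 3.4 − 0.509 = 2.89 m from the left end.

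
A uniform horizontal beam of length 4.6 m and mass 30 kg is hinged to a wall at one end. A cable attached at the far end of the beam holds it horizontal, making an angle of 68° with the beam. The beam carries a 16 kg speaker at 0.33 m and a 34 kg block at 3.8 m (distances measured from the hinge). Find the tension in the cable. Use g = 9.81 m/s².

Take moments about the hinge.
Beam weight: 30 × 9.81 = 294.3 N down at 2.3 m → arm 2.3 m, τ = 294.3 × 2.3 = 676.9 N·m clockwise.
Speaker: 16 × 9.81 = 157 N down at 0.33 m → arm 0.33 m, τ = 157 × 0.33 = 51.81 N·m clockwise.
Block: 34 × 9.81 = 333.5 N down at 3.8 m → arm 3.8 m, τ = 333.5 × 3.8 = 1267 N·m clockwise.
Total clockwise load moment = 1996 N·m.
The cable tension T acts at 4.6 m; only its component perpendicular to the beam, T sinθ, produces torque. sin 68° = 0.9272.
Setting net torque to zero: T × 4.6 × 0.9272 = 1996 → T = 1996 / 4.265 = 468 N.

T ≈ 468 N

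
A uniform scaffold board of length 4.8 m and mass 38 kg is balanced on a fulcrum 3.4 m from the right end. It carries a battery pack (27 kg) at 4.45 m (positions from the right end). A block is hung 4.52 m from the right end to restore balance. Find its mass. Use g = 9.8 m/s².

Taking torques about the fulcrum (at 3.4 m from the right end):
Beam weight: 38 × 9.8 = 372.4 N down at 2.4 m → arm 1 m, τ = 372.4 × 1 = 372.4 N·m clockwise.
Battery pack: 27 × 9.8 = 264.6 N down at 4.45 m → arm 1.05 m, τ = 264.6 × 1.05 = 277.8 N·m counterclockwise.
Net moment of known loads = 94.6 N·m clockwise.
An unknown mass m at 4.52 m has arm 1.12 m; its moment is m·g·1.12 counterclockwise.
For rotational equilibrium, m × 9.8 × 1.12 = 94.6, so m = 94.6 / (9.8 × 1.12) = 8.62 kg.

m ≈ 8.62 kg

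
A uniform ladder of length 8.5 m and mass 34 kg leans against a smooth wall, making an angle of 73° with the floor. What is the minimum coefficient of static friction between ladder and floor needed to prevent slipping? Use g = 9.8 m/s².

μ_min ≈ 0.153

Taking torques about the foot of the ladder:
Ladder weight 34×9.8 = 333.2 N acts at 4.25 m along the ladder; its horizontal arm is 4.25·cos73° = 1.243 m → τ = 414.2 N·m clockwise.
Wall normal N acts horizontally at the top; its moment arm is the height L sinθ = 8.5·sin73° = 8.129 m, counterclockwise.
For rotational equilibrium, N × 8.129 = 414.2, so N = 50.95 N.
ΣFx = 0 ⇒ f = N_wall = 50.95 N. ΣFy = 0 ⇒ N_floor = 333.2 N.
μ_min = f / N_floor = 50.95 / 333.2 = 0.153.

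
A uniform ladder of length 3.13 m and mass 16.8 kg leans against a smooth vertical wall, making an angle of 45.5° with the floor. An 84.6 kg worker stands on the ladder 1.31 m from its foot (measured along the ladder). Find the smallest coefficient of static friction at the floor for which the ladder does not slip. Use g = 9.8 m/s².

Take moments about the foot of the ladder.
Ladder weight 16.8×9.8 = 164.6 N acts at 1.565 m along the ladder; its horizontal arm is 1.565·cos45.5° = 1.097 m → τ = 180.6 N·m clockwise.
Worker: 84.6×9.8 = 829.1 N at 1.31 m → arm 0.9182 m → τ = 761.3 N·m clockwise.
Wall normal N acts horizontally at the top; its moment arm is the height L sinθ = 3.13·sin45.5° = 2.232 m, counterclockwise.
For rotational equilibrium, N × 2.232 = 941.9, so N = 422 N.
ΣFx = 0 ⇒ f = N_wall = 422 N. ΣFy = 0 ⇒ N_floor = 993.7 N.
μ_min = f / N_floor = 422 / 993.7 = 0.425.

μ_min ≈ 0.425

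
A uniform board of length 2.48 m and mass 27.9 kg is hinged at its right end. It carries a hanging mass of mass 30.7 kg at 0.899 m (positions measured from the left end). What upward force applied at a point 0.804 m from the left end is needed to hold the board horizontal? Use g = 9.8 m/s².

Sum moments about the right end (the unknown pivot reaction has zero arm there).
Beam weight: 27.9 × 9.8 = 273.4 N down at 1.24 m → arm 1.24 m, τ = 273.4 × 1.24 = 339 N·m counterclockwise.
Hanging mass: 30.7 × 9.8 = 300.9 N down at 0.899 m → arm 1.581 m, τ = 300.9 × 1.581 = 475.7 N·m counterclockwise.
Net moment of the loads = 814.7 N·m counterclockwise.
The upward force F acts at a point 0.804 m from the left end, arm 1.676 m, giving F × 1.676 clockwise.
Balancing moments: F × 1.676 = 814.7, giving F = 814.7 / 1.676 = 486 N.

F ≈ 486 N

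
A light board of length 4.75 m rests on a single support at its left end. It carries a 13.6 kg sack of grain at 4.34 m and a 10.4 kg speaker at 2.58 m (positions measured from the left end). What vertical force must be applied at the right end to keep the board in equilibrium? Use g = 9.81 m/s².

F ≈ 177 N

Sum moments about the left end (the unknown pivot reaction has zero arm there).
Sack of grain: 13.6 × 9.81 = 133.4 N down at 4.34 m → arm 4.34 m, τ = 133.4 × 4.34 = 579 N·m clockwise.
Speaker: 10.4 × 9.81 = 102 N down at 2.58 m → arm 2.58 m, τ = 102 × 2.58 = 263.2 N·m clockwise.
Net moment of the loads = 842.2 N·m clockwise.
The upward force F acts at the right end, arm 4.75 m, giving F × 4.75 counterclockwise.
Στ = 0 ⇒ F × 4.75 = 842.2 ⇒ F = 842.2 / 4.75 = 177 N.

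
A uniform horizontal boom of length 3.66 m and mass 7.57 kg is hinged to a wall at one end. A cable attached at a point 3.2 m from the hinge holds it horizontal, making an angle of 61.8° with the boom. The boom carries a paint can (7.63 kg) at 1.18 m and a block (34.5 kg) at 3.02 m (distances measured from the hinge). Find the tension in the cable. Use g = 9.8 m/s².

T ≈ 441 N

About the hinge:
Beam weight: 7.57 × 9.8 = 74.19 N down at 1.83 m → arm 1.83 m, τ = 74.19 × 1.83 = 135.8 N·m clockwise.
Paint can: 7.63 × 9.8 = 74.77 N down at 1.18 m → arm 1.18 m, τ = 74.77 × 1.18 = 88.23 N·m clockwise.
Block: 34.5 × 9.8 = 338.1 N down at 3.02 m → arm 3.02 m, τ = 338.1 × 3.02 = 1021 N·m clockwise.
Total clockwise load moment = 1245 N·m.
The cable tension T acts at 3.2 m; only its component perpendicular to the boom, T sinθ, produces torque. sin 61.8° = 0.8813.
For rotational equilibrium, T × 3.2 × 0.8813 = 1245, so T = 1245 / 2.82 = 441 N.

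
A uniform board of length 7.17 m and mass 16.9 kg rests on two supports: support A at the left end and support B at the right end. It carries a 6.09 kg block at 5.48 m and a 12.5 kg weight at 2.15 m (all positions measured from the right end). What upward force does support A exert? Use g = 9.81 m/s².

R_A ≈ 165 N

Take moments about support B.
Beam weight: 16.9 × 9.81 = 165.8 N down at 3.585 m → arm 3.585 m, τ = 165.8 × 3.585 = 594.4 N·m counterclockwise.
Block: 6.09 × 9.81 = 59.74 N down at 5.48 m → arm 5.48 m, τ = 59.74 × 5.48 = 327.4 N·m counterclockwise.
Weight: 12.5 × 9.81 = 122.6 N down at 2.15 m → arm 2.15 m, τ = 122.6 × 2.15 = 263.6 N·m counterclockwise.
Net load moment about support B = 1185 N·m counterclockwise.
Reaction R at support A is upward at 7.17 m, arm 7.17 m → moment R × 7.17 clockwise.
Setting net torque to zero: R × 7.17 = 1185 → R = 165 N.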